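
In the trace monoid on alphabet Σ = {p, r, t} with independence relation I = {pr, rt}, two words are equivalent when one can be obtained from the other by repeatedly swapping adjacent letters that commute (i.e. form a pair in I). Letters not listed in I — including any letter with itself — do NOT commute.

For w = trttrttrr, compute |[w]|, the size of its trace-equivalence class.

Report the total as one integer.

126

piece 0:t — minimal
piece 1:r — minimal
piece 2:t rests on {0:t}
piece 3:t rests on {2:t}
piece 4:r rests on {1:r}
piece 5:t rests on {3:t}
piece 6:t rests on {5:t}
piece 7:r rests on {4:r}
piece 8:r rests on {7:r}
minimal pieces: {0:t, 1:r}
ways to finish when only these pieces remain (= sum over removing one remaining piece with nothing left below it):
  1 left: {6}→1  {8}→1
  2 left: {5,6}→1  {6,8}→2  {7,8}→1
  3 left: {3,5,6}→1  {4,7,8}→1  {5,6,8}→3  {6,7,8}→3
  4 left: {1,4,7,8}→1  {2,3,5,6}→1  {3,5,6,8}→4  {4,6,7,8}→4  {5,6,7,8}→6
  5 left: {0,2,3,5,6}→1  {1,4,6,7,8}→5  {2,3,5,6,8}→5  {3,5,6,7,8}→10  {4,5,6,7,8}→10
  6 left: {0,2,3,5,6,8}→6  {1,4,5,6,7,8}→15  {2,3,5,6,7,8}→15  {3,4,5,6,7,8}→20
  7 left: {0,2,3,5,6,7,8}→21  {1,3,4,5,6,7,8}→35  {2,3,4,5,6,7,8}→35
  placing 0:t first → 70 extensions
  placing 1:r first → 56 extensions
total linear extensions = 126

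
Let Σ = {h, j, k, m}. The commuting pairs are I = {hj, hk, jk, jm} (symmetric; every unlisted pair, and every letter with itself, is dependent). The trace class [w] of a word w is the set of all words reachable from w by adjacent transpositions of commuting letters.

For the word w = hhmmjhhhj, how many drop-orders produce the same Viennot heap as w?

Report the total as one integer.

36

#0=h has no predecessor
#1=h depends on [0:h]
#2=m depends on [1:h]
#3=m depends on [2:m]
#4=j has no predecessor
#5=h depends on [3:m]
#6=h depends on [5:h]
#7=h depends on [6:h]
#8=j depends on [4:j]
sources: [0:h, 4:j]
N(rest) = Σ N(rest − s) over sources s of rest; N(one piece) = 1:
  size 1 → [7]=1  [8]=1
  size 2 → [4,8]=1  [6,7]=1  [7,8]=2
  size 3 → [4,7,8]=3  [5,6,7]=1  [6,7,8]=3
  size 4 → [3,5,6,7]=1  [4,6,7,8]=6  [5,6,7,8]=4
  size 5 → [2,3,5,6,7]=1  [3,5,6,7,8]=5  [4,5,6,7,8]=10
  size 6 → [1,2,3,5,6,7]=1  [2,3,5,6,7,8]=6  [3,4,5,6,7,8]=15
  size 7 → [0,1,2,3,5,6,7]=1  [1,2,3,5,6,7,8]=7  [2,3,4,5,6,7,8]=21
  first=0(h) contributes 28
  first=4(j) contributes 8
|[w]| = 36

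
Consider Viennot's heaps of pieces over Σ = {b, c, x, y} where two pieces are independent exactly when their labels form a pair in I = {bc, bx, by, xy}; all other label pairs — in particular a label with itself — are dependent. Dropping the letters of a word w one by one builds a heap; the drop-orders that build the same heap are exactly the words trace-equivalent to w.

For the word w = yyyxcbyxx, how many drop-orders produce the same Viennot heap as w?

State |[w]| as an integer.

0(y) covers ∅
1(y) covers 0:y
2(y) covers 1:y
3(x) covers ∅
4(c) covers 2:y, 3:x
5(b) covers ∅
6(y) covers 4:c
7(x) covers 4:c
8(x) covers 7:x
floor of heap: 0:y, 3:x, 5:b
completions by unplaced set U, small U first (add the entries for U minus each lowest piece of U):
  |U|=1: {5}:1  {6}:1  {8}:1
  |U|=2: {5,6}:2  {5,8}:2  {6,8}:2  {7,8}:1
  |U|=3: {5,6,8}:6  {5,7,8}:3  {6,7,8}:3
  |U|=4: {4,6,7,8}:3  {5,6,7,8}:12
  |U|=5: {2,4,6,7,8}:3  {3,4,6,7,8}:3  {4,5,6,7,8}:15
  |U|=6: {1,2,4,6,7,8}:3  {2,3,4,6,7,8}:6  {2,4,5,6,7,8}:18  {3,4,5,6,7,8}:18
  |U|=7: {0,1,2,4,6,7,8}:3  {1,2,3,4,6,7,8}:9  {1,2,4,5,6,7,8}:21  {2,3,4,5,6,7,8}:42
  start at 0(y): 72
  start at 3(x): 24
  start at 5(b): 12
sum over floor = 108

108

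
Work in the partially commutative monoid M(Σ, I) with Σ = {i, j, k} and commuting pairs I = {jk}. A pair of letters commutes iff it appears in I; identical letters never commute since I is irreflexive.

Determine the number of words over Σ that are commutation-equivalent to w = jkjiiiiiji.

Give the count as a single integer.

3

#0=j has no predecessor
#1=k has no predecessor
#2=j depends on [0:j]
#3=i depends on [1:k, 2:j]
#4=i depends on [3:i]
#5=i depends on [4:i]
#6=i depends on [5:i]
#7=i depends on [6:i]
#8=j depends on [7:i]
#9=i depends on [8:j]
sources: [0:j, 1:k]
N(rest) = Σ N(rest − s) over sources s of rest; N(one piece) = 1:
  size 1 → [9]=1
  size 2 → [8,9]=1
  size 3 → [7,8,9]=1
  size 4 → [6,7,8,9]=1
  size 5 → [5,6,7,8,9]=1
  size 6 → [4,5,6,7,8,9]=1
  size 7 → [3,4,5,6,7,8,9]=1
  size 8 → [1,3,4,5,6,7,8,9]=1  [2,3,4,5,6,7,8,9]=1
  first=0(j) contributes 2
  first=1(k) contributes 1
|[w]| = 3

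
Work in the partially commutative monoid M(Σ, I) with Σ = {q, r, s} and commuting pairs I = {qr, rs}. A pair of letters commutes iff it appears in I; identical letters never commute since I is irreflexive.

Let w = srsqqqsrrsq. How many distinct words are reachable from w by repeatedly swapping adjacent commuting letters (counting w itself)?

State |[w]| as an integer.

#0=s has no predecessor
#1=r has no predecessor
#2=s depends on [0:s]
#3=q depends on [2:s]
#4=q depends on [3:q]
#5=q depends on [4:q]
#6=s depends on [5:q]
#7=r depends on [1:r]
#8=r depends on [7:r]
#9=s depends on [6:s]
#10=q depends on [9:s]
sources: [0:s, 1:r]
N(rest) = Σ N(rest − s) over sources s of rest; N(one piece) = 1:
  size 1 → [8]=1  [10]=1
  size 2 → [7,8]=1  [8,10]=2  [9,10]=1
  size 3 → [1,7,8]=1  [6,9,10]=1  [7,8,10]=3  [8,9,10]=3
  size 4 → [1,7,8,10]=4  [5,6,9,10]=1  [6,8,9,10]=4  [7,8,9,10]=6
  size 5 → [1,7,8,9,10]=10  [4,5,6,9,10]=1  [5,6,8,9,10]=5  [6,7,8,9,10]=10
  size 6 → [1,6,7,8,9,10]=20  [3,4,5,6,9,10]=1  [4,5,6,8,9,10]=6  [5,6,7,8,9,10]=15
  size 7 → [1,5,6,7,8,9,10]=35  [2,3,4,5,6,9,10]=1  [3,4,5,6,8,9,10]=7  [4,5,6,7,8,9,10]=21
  size 8 → [0,2,3,4,5,6,9,10]=1  [1,4,5,6,7,8,9,10]=56  [2,3,4,5,6,8,9,10]=8  [3,4,5,6,7,8,9,10]=28
  size 9 → [0,2,3,4,5,6,8,9,10]=9  [1,3,4,5,6,7,8,9,10]=84  [2,3,4,5,6,7,8,9,10]=36
  first=0(s) contributes 120
  first=1(r) contributes 45
|[w]| = 165

165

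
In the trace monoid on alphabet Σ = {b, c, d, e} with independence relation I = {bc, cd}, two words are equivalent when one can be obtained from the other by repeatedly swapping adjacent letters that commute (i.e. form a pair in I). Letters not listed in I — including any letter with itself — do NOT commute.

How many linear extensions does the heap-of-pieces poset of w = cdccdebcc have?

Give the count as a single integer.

0(c) covers ∅
1(d) covers ∅
2(c) covers 0:c
3(c) covers 2:c
4(d) covers 1:d
5(e) covers 3:c, 4:d
6(b) covers 5:e
7(c) covers 5:e
8(c) covers 7:c
floor of heap: 0:c, 1:d
completions by unplaced set U, small U first (add the entries for U minus each lowest piece of U):
  |U|=1: {6}:1  {8}:1
  |U|=2: {6,8}:2  {7,8}:1
  |U|=3: {6,7,8}:3
  |U|=4: {5,6,7,8}:3
  |U|=5: {3,5,6,7,8}:3  {4,5,6,7,8}:3
  |U|=6: {1,4,5,6,7,8}:3  {2,3,5,6,7,8}:3  {3,4,5,6,7,8}:6
  |U|=7: {0,2,3,5,6,7,8}:3  {1,3,4,5,6,7,8}:9  {2,3,4,5,6,7,8}:9
  start at 0(c): 18
  start at 1(d): 12
sum over floor = 30

30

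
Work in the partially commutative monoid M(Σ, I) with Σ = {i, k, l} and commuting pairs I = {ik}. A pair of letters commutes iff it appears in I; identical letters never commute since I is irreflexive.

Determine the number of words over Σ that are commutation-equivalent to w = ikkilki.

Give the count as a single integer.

12

0(i) covers ∅
1(k) covers ∅
2(k) covers 1:k
3(i) covers 0:i
4(l) covers 2:k, 3:i
5(k) covers 4:l
6(i) covers 4:l
floor of heap: 0:i, 1:k
completions by unplaced set U, small U first (add the entries for U minus each lowest piece of U):
  |U|=1: {5}:1  {6}:1
  |U|=2: {5,6}:2
  |U|=3: {4,5,6}:2
  |U|=4: {2,4,5,6}:2  {3,4,5,6}:2
  |U|=5: {0,3,4,5,6}:2  {1,2,4,5,6}:2  {2,3,4,5,6}:4
  start at 0(i): 6
  start at 1(k): 6
sum over floor = 12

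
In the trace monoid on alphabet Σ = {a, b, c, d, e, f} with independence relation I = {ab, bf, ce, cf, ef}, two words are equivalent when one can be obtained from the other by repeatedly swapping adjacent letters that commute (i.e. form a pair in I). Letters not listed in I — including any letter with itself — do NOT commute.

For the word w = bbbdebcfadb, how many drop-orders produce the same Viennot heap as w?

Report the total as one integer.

drop 0:b onto floor
drop 1:b onto {0:b}
drop 2:b onto {1:b}
drop 3:d onto {2:b}
drop 4:e onto {3:d}
drop 5:b onto {4:e}
drop 6:c onto {5:b}
drop 7:f onto {3:d}
drop 8:a onto {6:c, 7:f}
drop 9:d onto {8:a}
drop 10:b onto {9:d}
ground layer = {0:b}
drop-orders for the pieces not yet dropped (sum over which currently-grounded one goes next):
  1 to go: {10} 1
  2 to go: {9,10} 1
  3 to go: {8,9,10} 1
  4 to go: {6,8,9,10} 1  {7,8,9,10} 1
  5 to go: {5,6,8,9,10} 1  {6,7,8,9,10} 2
  6 to go: {4,5,6,8,9,10} 1  {5,6,7,8,9,10} 3
  7 to go: {4,5,6,7,8,9,10} 4
  8 to go: {3,4,5,6,7,8,9,10} 4
  9 to go: {2,3,4,5,6,7,8,9,10} 4
  if 0:b drops first: 4 orders

4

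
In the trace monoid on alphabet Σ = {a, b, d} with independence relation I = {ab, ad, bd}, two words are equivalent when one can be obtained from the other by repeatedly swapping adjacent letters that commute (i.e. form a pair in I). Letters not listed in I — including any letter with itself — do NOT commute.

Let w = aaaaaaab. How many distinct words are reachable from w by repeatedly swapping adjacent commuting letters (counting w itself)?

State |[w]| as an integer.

8

#0=a has no predecessor
#1=a depends on [0:a]
#2=a depends on [1:a]
#3=a depends on [2:a]
#4=a depends on [3:a]
#5=a depends on [4:a]
#6=a depends on [5:a]
#7=b has no predecessor
sources: [0:a, 7:b]
N(rest) = Σ N(rest − s) over sources s of rest; N(one piece) = 1:
  size 1 → [6]=1  [7]=1
  size 2 → [5,6]=1  [6,7]=2
  size 3 → [4,5,6]=1  [5,6,7]=3
  size 4 → [3,4,5,6]=1  [4,5,6,7]=4
  size 5 → [2,3,4,5,6]=1  [3,4,5,6,7]=5
  size 6 → [1,2,3,4,5,6]=1  [2,3,4,5,6,7]=6
  first=0(a) contributes 7
  first=7(b) contributes 1
|[w]| = 8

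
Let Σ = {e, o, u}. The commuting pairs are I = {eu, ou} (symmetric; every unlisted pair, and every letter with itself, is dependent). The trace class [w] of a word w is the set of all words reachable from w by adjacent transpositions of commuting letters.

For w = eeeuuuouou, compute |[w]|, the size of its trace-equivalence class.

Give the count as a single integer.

piece 0:e — minimal
piece 1:e rests on {0:e}
piece 2:e rests on {1:e}
piece 3:u — minimal
piece 4:u rests on {3:u}
piece 5:u rests on {4:u}
piece 6:o rests on {2:e}
piece 7:u rests on {5:u}
piece 8:o rests on {6:o}
piece 9:u rests on {7:u}
minimal pieces: {0:e, 3:u}
ways to finish when only these pieces remain (= sum over removing one remaining piece with nothing left below it):
  1 left: {8}→1  {9}→1
  2 left: {6,8}→1  {7,9}→1  {8,9}→2
  3 left: {2,6,8}→1  {5,7,9}→1  {6,8,9}→3  {7,8,9}→3
  4 left: {1,2,6,8}→1  {2,6,8,9}→4  {4,5,7,9}→1  {5,7,8,9}→4  {6,7,8,9}→6
  5 left: {0,1,2,6,8}→1  {1,2,6,8,9}→5  {2,6,7,8,9}→10  {3,4,5,7,9}→1  {4,5,7,8,9}→5  {5,6,7,8,9}→10
  6 left: {0,1,2,6,8,9}→6  {1,2,6,7,8,9}→15  {2,5,6,7,8,9}→20  {3,4,5,7,8,9}→6  {4,5,6,7,8,9}→15
  7 left: {0,1,2,6,7,8,9}→21  {1,2,5,6,7,8,9}→35  {2,4,5,6,7,8,9}→35  {3,4,5,6,7,8,9}→21
  8 left: {0,1,2,5,6,7,8,9}→56  {1,2,4,5,6,7,8,9}→70  {2,3,4,5,6,7,8,9}→56
  placing 0:e first → 126 extensions
  placing 3:u first → 126 extensions
total linear extensions = 252

252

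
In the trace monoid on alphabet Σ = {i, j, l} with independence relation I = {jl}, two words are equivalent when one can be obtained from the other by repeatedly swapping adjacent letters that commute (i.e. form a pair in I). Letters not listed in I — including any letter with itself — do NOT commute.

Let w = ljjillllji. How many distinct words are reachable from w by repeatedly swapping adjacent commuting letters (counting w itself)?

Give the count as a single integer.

15

piece 0:l — minimal
piece 1:j — minimal
piece 2:j rests on {1:j}
piece 3:i rests on {0:l, 2:j}
piece 4:l rests on {3:i}
piece 5:l rests on {4:l}
piece 6:l rests on {5:l}
piece 7:l rests on {6:l}
piece 8:j rests on {3:i}
piece 9:i rests on {7:l, 8:j}
minimal pieces: {0:l, 1:j}
ways to finish when only these pieces remain (= sum over removing one remaining piece with nothing left below it):
  1 left: {9}→1
  2 left: {7,9}→1  {8,9}→1
  3 left: {6,7,9}→1  {7,8,9}→2
  4 left: {5,6,7,9}→1  {6,7,8,9}→3
  5 left: {4,5,6,7,9}→1  {5,6,7,8,9}→4
  6 left: {4,5,6,7,8,9}→5
  7 left: {3,4,5,6,7,8,9}→5
  8 left: {0,3,4,5,6,7,8,9}→5  {2,3,4,5,6,7,8,9}→5
  placing 0:l first → 5 extensions
  placing 1:j first → 10 extensions
total linear extensions = 15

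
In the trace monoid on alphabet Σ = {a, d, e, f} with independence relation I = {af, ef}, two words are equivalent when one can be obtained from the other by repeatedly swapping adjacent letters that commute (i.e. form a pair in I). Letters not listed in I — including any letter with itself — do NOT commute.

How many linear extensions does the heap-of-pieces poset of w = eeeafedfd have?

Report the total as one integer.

6

piece 0:e — minimal
piece 1:e rests on {0:e}
piece 2:e rests on {1:e}
piece 3:a rests on {2:e}
piece 4:f — minimal
piece 5:e rests on {3:a}
piece 6:d rests on {4:f, 5:e}
piece 7:f rests on {6:d}
piece 8:d rests on {7:f}
minimal pieces: {0:e, 4:f}
ways to finish when only these pieces remain (= sum over removing one remaining piece with nothing left below it):
  1 left: {8}→1
  2 left: {7,8}→1
  3 left: {6,7,8}→1
  4 left: {4,6,7,8}→1  {5,6,7,8}→1
  5 left: {3,5,6,7,8}→1  {4,5,6,7,8}→2
  6 left: {2,3,5,6,7,8}→1  {3,4,5,6,7,8}→3
  7 left: {1,2,3,5,6,7,8}→1  {2,3,4,5,6,7,8}→4
  placing 0:e first → 5 extensions
  placing 4:f first → 1 extensions
total linear extensions = 6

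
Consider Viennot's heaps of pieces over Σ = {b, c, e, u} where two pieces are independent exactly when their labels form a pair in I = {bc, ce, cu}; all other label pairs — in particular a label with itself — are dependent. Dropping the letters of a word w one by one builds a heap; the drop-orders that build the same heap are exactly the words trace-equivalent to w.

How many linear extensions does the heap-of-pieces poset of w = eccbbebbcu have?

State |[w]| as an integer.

120

drop 0:e onto floor
drop 1:c onto floor
drop 2:c onto {1:c}
drop 3:b onto {0:e}
drop 4:b onto {3:b}
drop 5:e onto {4:b}
drop 6:b onto {5:e}
drop 7:b onto {6:b}
drop 8:c onto {2:c}
drop 9:u onto {7:b}
ground layer = {0:e, 1:c}
drop-orders for the pieces not yet dropped (sum over which currently-grounded one goes next):
  1 to go: {8} 1  {9} 1
  2 to go: {2,8} 1  {7,9} 1  {8,9} 2
  3 to go: {1,2,8} 1  {2,8,9} 3  {6,7,9} 1  {7,8,9} 3
  4 to go: {1,2,8,9} 4  {2,7,8,9} 6  {5,6,7,9} 1  {6,7,8,9} 4
  5 to go: {1,2,7,8,9} 10  {2,6,7,8,9} 10  {4,5,6,7,9} 1  {5,6,7,8,9} 5
  6 to go: {1,2,6,7,8,9} 20  {2,5,6,7,8,9} 15  {3,4,5,6,7,9} 1  {4,5,6,7,8,9} 6
  7 to go: {0,3,4,5,6,7,9} 1  {1,2,5,6,7,8,9} 35  {2,4,5,6,7,8,9} 21  {3,4,5,6,7,8,9} 7
  8 to go: {0,3,4,5,6,7,8,9} 8  {1,2,4,5,6,7,8,9} 56  {2,3,4,5,6,7,8,9} 28
  if 0:e drops first: 84 orders
  if 1:c drops first: 36 orders
heap linearizations: 120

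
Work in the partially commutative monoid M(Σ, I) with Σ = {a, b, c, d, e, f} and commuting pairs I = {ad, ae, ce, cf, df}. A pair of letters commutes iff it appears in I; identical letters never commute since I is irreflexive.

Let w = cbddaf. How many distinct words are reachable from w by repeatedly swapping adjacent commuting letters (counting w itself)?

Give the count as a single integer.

drop 0:c onto floor
drop 1:b onto {0:c}
drop 2:d onto {1:b}
drop 3:d onto {2:d}
drop 4:a onto {1:b}
drop 5:f onto {4:a}
ground layer = {0:c}
drop-orders for the pieces not yet dropped (sum over which currently-grounded one goes next):
  1 to go: {3} 1  {5} 1
  2 to go: {2,3} 1  {3,5} 2  {4,5} 1
  3 to go: {2,3,5} 3  {3,4,5} 3
  4 to go: {2,3,4,5} 6
  if 0:c drops first: 6 orders

6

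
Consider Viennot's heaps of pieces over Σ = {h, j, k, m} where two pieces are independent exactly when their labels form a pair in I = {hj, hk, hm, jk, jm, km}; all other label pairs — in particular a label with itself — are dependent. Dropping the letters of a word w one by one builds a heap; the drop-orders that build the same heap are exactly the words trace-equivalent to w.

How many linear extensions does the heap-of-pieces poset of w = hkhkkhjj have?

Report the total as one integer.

560

drop 0:h onto floor
drop 1:k onto floor
drop 2:h onto {0:h}
drop 3:k onto {1:k}
drop 4:k onto {3:k}
drop 5:h onto {2:h}
drop 6:j onto floor
drop 7:j onto {6:j}
ground layer = {0:h, 1:k, 6:j}
drop-orders for the pieces not yet dropped (sum over which currently-grounded one goes next):
  1 to go: {4} 1  {5} 1  {7} 1
  2 to go: {2,5} 1  {3,4} 1  {4,5} 2  {4,7} 2  {5,7} 2  {6,7} 1
  3 to go: {0,2,5} 1  {1,3,4} 1  {2,4,5} 3  {2,5,7} 3  {3,4,5} 3  {3,4,7} 3  {4,5,7} 6  {4,6,7} 3  {5,6,7} 3
  4 to go: {0,2,4,5} 4  {0,2,5,7} 4  {1,3,4,5} 4  {1,3,4,7} 4  {2,3,4,5} 6  {2,4,5,7} 12  {2,5,6,7} 6  {3,4,5,7} 12  {3,4,6,7} 6  {4,5,6,7} 12
  5 to go: {0,2,3,4,5} 10  {0,2,4,5,7} 20  {0,2,5,6,7} 10  {1,2,3,4,5} 10  {1,3,4,5,7} 20  {1,3,4,6,7} 10  {2,3,4,5,7} 30  {2,4,5,6,7} 30  {3,4,5,6,7} 30
  6 to go: {0,1,2,3,4,5} 20  {0,2,3,4,5,7} 60  {0,2,4,5,6,7} 60  {1,2,3,4,5,7} 60  {1,3,4,5,6,7} 60  {2,3,4,5,6,7} 90
  if 0:h drops first: 210 orders
  if 1:k drops first: 210 orders
  if 6:j drops first: 140 orders
heap linearizations: 560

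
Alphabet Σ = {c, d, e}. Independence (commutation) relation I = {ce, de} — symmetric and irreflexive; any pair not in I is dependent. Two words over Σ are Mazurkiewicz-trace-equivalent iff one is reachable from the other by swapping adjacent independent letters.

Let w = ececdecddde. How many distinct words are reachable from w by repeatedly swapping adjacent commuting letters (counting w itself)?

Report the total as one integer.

330

0(e) covers ∅
1(c) covers ∅
2(e) covers 0:e
3(c) covers 1:c
4(d) covers 3:c
5(e) covers 2:e
6(c) covers 4:d
7(d) covers 6:c
8(d) covers 7:d
9(d) covers 8:d
10(e) covers 5:e
floor of heap: 0:e, 1:c
completions by unplaced set U, small U first (add the entries for U minus each lowest piece of U):
  |U|=1: {9}:1  {10}:1
  |U|=2: {5,10}:1  {8,9}:1  {9,10}:2
  |U|=3: {2,5,10}:1  {5,9,10}:3  {7,8,9}:1  {8,9,10}:3
  |U|=4: {0,2,5,10}:1  {2,5,9,10}:4  {5,8,9,10}:6  {6,7,8,9}:1  {7,8,9,10}:4
  |U|=5: {0,2,5,9,10}:5  {2,5,8,9,10}:10  {4,6,7,8,9}:1  {5,7,8,9,10}:10  {6,7,8,9,10}:5
  |U|=6: {0,2,5,8,9,10}:15  {2,5,7,8,9,10}:20  {3,4,6,7,8,9}:1  {4,6,7,8,9,10}:6  {5,6,7,8,9,10}:15
  |U|=7: {0,2,5,7,8,9,10}:35  {1,3,4,6,7,8,9}:1  {2,5,6,7,8,9,10}:35  {3,4,6,7,8,9,10}:7  {4,5,6,7,8,9,10}:21
  |U|=8: {0,2,5,6,7,8,9,10}:70  {1,3,4,6,7,8,9,10}:8  {2,4,5,6,7,8,9,10}:56  {3,4,5,6,7,8,9,10}:28
  |U|=9: {0,2,4,5,6,7,8,9,10}:126  {1,3,4,5,6,7,8,9,10}:36  {2,3,4,5,6,7,8,9,10}:84
  start at 0(e): 120
  start at 1(c): 210
sum over floor = 330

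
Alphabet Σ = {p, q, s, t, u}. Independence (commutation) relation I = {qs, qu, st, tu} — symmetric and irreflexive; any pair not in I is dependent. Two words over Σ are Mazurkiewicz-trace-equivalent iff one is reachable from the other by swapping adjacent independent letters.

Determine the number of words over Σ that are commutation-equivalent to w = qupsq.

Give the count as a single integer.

piece 0:q — minimal
piece 1:u — minimal
piece 2:p rests on {0:q, 1:u}
piece 3:s rests on {2:p}
piece 4:q rests on {2:p}
minimal pieces: {0:q, 1:u}
ways to finish when only these pieces remain (= sum over removing one remaining piece with nothing left below it):
  1 left: {3}→1  {4}→1
  2 left: {3,4}→2
  3 left: {2,3,4}→2
  placing 0:q first → 2 extensions
  placing 1:u first → 2 extensions
total linear extensions = 4

4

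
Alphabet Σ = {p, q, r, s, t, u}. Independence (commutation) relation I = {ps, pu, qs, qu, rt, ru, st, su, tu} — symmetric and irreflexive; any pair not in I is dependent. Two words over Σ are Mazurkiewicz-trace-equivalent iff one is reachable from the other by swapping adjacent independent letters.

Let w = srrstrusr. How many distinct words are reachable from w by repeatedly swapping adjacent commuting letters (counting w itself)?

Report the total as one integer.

72

drop 0:s onto floor
drop 1:r onto {0:s}
drop 2:r onto {1:r}
drop 3:s onto {2:r}
drop 4:t onto floor
drop 5:r onto {3:s}
drop 6:u onto floor
drop 7:s onto {5:r}
drop 8:r onto {7:s}
ground layer = {0:s, 4:t, 6:u}
drop-orders for the pieces not yet dropped (sum over which currently-grounded one goes next):
  1 to go: {4} 1  {6} 1  {8} 1
  2 to go: {4,6} 2  {4,8} 2  {6,8} 2  {7,8} 1
  3 to go: {4,6,8} 6  {4,7,8} 3  {5,7,8} 1  {6,7,8} 3
  4 to go: {3,5,7,8} 1  {4,5,7,8} 4  {4,6,7,8} 12  {5,6,7,8} 4
  5 to go: {2,3,5,7,8} 1  {3,4,5,7,8} 5  {3,5,6,7,8} 5  {4,5,6,7,8} 20
  6 to go: {1,2,3,5,7,8} 1  {2,3,4,5,7,8} 6  {2,3,5,6,7,8} 6  {3,4,5,6,7,8} 30
  7 to go: {0,1,2,3,5,7,8} 1  {1,2,3,4,5,7,8} 7  {1,2,3,5,6,7,8} 7  {2,3,4,5,6,7,8} 42
  if 0:s drops first: 56 orders
  if 4:t drops first: 8 orders
  if 6:u drops first: 8 orders
heap linearizations: 72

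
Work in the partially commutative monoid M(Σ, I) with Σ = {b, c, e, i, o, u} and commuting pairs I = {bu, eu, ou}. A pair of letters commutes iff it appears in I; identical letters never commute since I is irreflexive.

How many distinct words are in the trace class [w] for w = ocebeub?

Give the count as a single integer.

0(o) covers ∅
1(c) covers 0:o
2(e) covers 1:c
3(b) covers 2:e
4(e) covers 3:b
5(u) covers 1:c
6(b) covers 4:e
floor of heap: 0:o
completions by unplaced set U, small U first (add the entries for U minus each lowest piece of U):
  |U|=1: {5}:1  {6}:1
  |U|=2: {4,6}:1  {5,6}:2
  |U|=3: {3,4,6}:1  {4,5,6}:3
  |U|=4: {2,3,4,6}:1  {3,4,5,6}:4
  |U|=5: {2,3,4,5,6}:5
  start at 0(o): 5

5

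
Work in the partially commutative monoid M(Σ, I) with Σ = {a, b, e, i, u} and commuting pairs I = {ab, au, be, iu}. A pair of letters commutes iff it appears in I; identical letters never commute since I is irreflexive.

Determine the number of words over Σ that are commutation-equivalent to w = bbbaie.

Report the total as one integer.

4

piece 0:b — minimal
piece 1:b rests on {0:b}
piece 2:b rests on {1:b}
piece 3:a — minimal
piece 4:i rests on {2:b, 3:a}
piece 5:e rests on {4:i}
minimal pieces: {0:b, 3:a}
ways to finish when only these pieces remain (= sum over removing one remaining piece with nothing left below it):
  1 left: {5}→1
  2 left: {4,5}→1
  3 left: {2,4,5}→1  {3,4,5}→1
  4 left: {1,2,4,5}→1  {2,3,4,5}→2
  placing 0:b first → 3 extensions
  placing 3:a first → 1 extensions
total linear extensions = 4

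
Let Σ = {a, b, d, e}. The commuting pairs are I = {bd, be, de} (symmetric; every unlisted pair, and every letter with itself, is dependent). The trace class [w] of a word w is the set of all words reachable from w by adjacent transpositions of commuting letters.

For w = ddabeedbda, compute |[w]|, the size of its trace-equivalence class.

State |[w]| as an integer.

0(d) covers ∅
1(d) covers 0:d
2(a) covers 1:d
3(b) covers 2:a
4(e) covers 2:a
5(e) covers 4:e
6(d) covers 2:a
7(b) covers 3:b
8(d) covers 6:d
9(a) covers 5:e, 7:b, 8:d
floor of heap: 0:d
completions by unplaced set U, small U first (add the entries for U minus each lowest piece of U):
  |U|=1: {9}:1
  |U|=2: {5,9}:1  {7,9}:1  {8,9}:1
  |U|=3: {3,7,9}:1  {4,5,9}:1  {5,7,9}:2  {5,8,9}:2  {6,8,9}:1  {7,8,9}:2
  |U|=4: {3,5,7,9}:3  {3,7,8,9}:3  {4,5,7,9}:3  {4,5,8,9}:3  {5,6,8,9}:3  {5,7,8,9}:6  {6,7,8,9}:3
  |U|=5: {3,4,5,7,9}:6  {3,5,7,8,9}:12  {3,6,7,8,9}:6  {4,5,6,8,9}:6  {4,5,7,8,9}:12  {5,6,7,8,9}:12
  |U|=6: {3,4,5,7,8,9}:30  {3,5,6,7,8,9}:30  {4,5,6,7,8,9}:30
  |U|=7: {3,4,5,6,7,8,9}:90
  |U|=8: {2,3,4,5,6,7,8,9}:90
  start at 0(d): 90

90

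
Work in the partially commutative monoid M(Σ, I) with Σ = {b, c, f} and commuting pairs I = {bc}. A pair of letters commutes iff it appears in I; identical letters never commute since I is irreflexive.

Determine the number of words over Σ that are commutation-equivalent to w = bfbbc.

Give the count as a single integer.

0(b) covers ∅
1(f) covers 0:b
2(b) covers 1:f
3(b) covers 2:b
4(c) covers 1:f
floor of heap: 0:b
completions by unplaced set U, small U first (add the entries for U minus each lowest piece of U):
  |U|=1: {3}:1  {4}:1
  |U|=2: {2,3}:1  {3,4}:2
  |U|=3: {2,3,4}:3
  start at 0(b): 3

3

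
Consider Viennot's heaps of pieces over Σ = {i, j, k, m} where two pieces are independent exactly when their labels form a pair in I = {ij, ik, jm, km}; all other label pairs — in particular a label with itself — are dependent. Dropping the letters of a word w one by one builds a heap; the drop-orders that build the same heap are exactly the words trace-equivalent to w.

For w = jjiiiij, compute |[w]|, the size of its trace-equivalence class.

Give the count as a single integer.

#0=j has no predecessor
#1=j depends on [0:j]
#2=i has no predecessor
#3=i depends on [2:i]
#4=i depends on [3:i]
#5=i depends on [4:i]
#6=j depends on [1:j]
sources: [0:j, 2:i]
N(rest) = Σ N(rest − s) over sources s of rest; N(one piece) = 1:
  size 1 → [5]=1  [6]=1
  size 2 → [1,6]=1  [4,5]=1  [5,6]=2
  size 3 → [0,1,6]=1  [1,5,6]=3  [3,4,5]=1  [4,5,6]=3
  size 4 → [0,1,5,6]=4  [1,4,5,6]=6  [2,3,4,5]=1  [3,4,5,6]=4
  size 5 → [0,1,4,5,6]=10  [1,3,4,5,6]=10  [2,3,4,5,6]=5
  first=0(j) contributes 15
  first=2(i) contributes 20
|[w]| = 35

35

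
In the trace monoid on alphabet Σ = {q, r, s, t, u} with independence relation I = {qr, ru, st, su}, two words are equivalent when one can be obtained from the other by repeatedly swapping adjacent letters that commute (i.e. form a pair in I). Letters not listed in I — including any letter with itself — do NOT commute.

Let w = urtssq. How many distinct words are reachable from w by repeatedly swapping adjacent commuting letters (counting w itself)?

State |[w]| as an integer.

9

drop 0:u onto floor
drop 1:r onto floor
drop 2:t onto {0:u, 1:r}
drop 3:s onto {1:r}
drop 4:s onto {3:s}
drop 5:q onto {2:t, 4:s}
ground layer = {0:u, 1:r}
drop-orders for the pieces not yet dropped (sum over which currently-grounded one goes next):
  1 to go: {5} 1
  2 to go: {2,5} 1  {4,5} 1
  3 to go: {0,2,5} 1  {2,4,5} 2  {3,4,5} 1
  4 to go: {0,2,4,5} 3  {2,3,4,5} 3
  if 0:u drops first: 3 orders
  if 1:r drops first: 6 orders
heap linearizations: 9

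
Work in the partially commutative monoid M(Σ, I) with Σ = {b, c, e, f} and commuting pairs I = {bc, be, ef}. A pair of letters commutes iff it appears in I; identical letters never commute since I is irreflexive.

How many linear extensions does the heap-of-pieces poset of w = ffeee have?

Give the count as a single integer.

0(f) covers ∅
1(f) covers 0:f
2(e) covers ∅
3(e) covers 2:e
4(e) covers 3:e
floor of heap: 0:f, 2:e
completions by unplaced set U, small U first (add the entries for U minus each lowest piece of U):
  |U|=1: {1}:1  {4}:1
  |U|=2: {0,1}:1  {1,4}:2  {3,4}:1
  |U|=3: {0,1,4}:3  {1,3,4}:3  {2,3,4}:1
  start at 0(f): 4
  start at 2(e): 6
sum over floor = 10

10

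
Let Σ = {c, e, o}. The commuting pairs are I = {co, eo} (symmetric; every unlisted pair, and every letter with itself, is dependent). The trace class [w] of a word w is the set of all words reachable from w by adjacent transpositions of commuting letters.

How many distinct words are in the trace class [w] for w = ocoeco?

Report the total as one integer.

20

drop 0:o onto floor
drop 1:c onto floor
drop 2:o onto {0:o}
drop 3:e onto {1:c}
drop 4:c onto {3:e}
drop 5:o onto {2:o}
ground layer = {0:o, 1:c}
drop-orders for the pieces not yet dropped (sum over which currently-grounded one goes next):
  1 to go: {4} 1  {5} 1
  2 to go: {2,5} 1  {3,4} 1  {4,5} 2
  3 to go: {0,2,5} 1  {1,3,4} 1  {2,4,5} 3  {3,4,5} 3
  4 to go: {0,2,4,5} 4  {1,3,4,5} 4  {2,3,4,5} 6
  if 0:o drops first: 10 orders
  if 1:c drops first: 10 orders
heap linearizations: 20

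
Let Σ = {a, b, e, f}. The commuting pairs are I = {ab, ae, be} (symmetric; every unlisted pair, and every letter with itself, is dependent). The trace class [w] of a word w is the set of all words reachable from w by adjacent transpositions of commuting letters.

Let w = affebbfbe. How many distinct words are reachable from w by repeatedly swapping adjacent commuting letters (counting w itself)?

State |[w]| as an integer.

6

drop 0:a onto floor
drop 1:f onto {0:a}
drop 2:f onto {1:f}
drop 3:e onto {2:f}
drop 4:b onto {2:f}
drop 5:b onto {4:b}
drop 6:f onto {3:e, 5:b}
drop 7:b onto {6:f}
drop 8:e onto {6:f}
ground layer = {0:a}
drop-orders for the pieces not yet dropped (sum over which currently-grounded one goes next):
  1 to go: {7} 1  {8} 1
  2 to go: {7,8} 2
  3 to go: {6,7,8} 2
  4 to go: {3,6,7,8} 2  {5,6,7,8} 2
  5 to go: {3,5,6,7,8} 4  {4,5,6,7,8} 2
  6 to go: {3,4,5,6,7,8} 6
  7 to go: {2,3,4,5,6,7,8} 6
  if 0:a drops first: 6 orders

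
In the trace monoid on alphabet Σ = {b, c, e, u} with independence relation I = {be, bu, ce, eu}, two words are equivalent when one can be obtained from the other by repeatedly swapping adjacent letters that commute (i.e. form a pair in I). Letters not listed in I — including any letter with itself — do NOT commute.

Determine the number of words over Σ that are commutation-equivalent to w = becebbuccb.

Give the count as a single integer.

0(b) covers ∅
1(e) covers ∅
2(c) covers 0:b
3(e) covers 1:e
4(b) covers 2:c
5(b) covers 4:b
6(u) covers 2:c
7(c) covers 5:b, 6:u
8(c) covers 7:c
9(b) covers 8:c
floor of heap: 0:b, 1:e
completions by unplaced set U, small U first (add the entries for U minus each lowest piece of U):
  |U|=1: {3}:1  {9}:1
  |U|=2: {1,3}:1  {3,9}:2  {8,9}:1
  |U|=3: {1,3,9}:3  {3,8,9}:3  {7,8,9}:1
  |U|=4: {1,3,8,9}:6  {3,7,8,9}:4  {5,7,8,9}:1  {6,7,8,9}:1
  |U|=5: {1,3,7,8,9}:10  {3,5,7,8,9}:5  {3,6,7,8,9}:5  {4,5,7,8,9}:1  {5,6,7,8,9}:2
  |U|=6: {1,3,5,7,8,9}:15  {1,3,6,7,8,9}:15  {3,4,5,7,8,9}:6  {3,5,6,7,8,9}:12  {4,5,6,7,8,9}:3
  |U|=7: {1,3,4,5,7,8,9}:21  {1,3,5,6,7,8,9}:42  {2,4,5,6,7,8,9}:3  {3,4,5,6,7,8,9}:21
  |U|=8: {0,2,4,5,6,7,8,9}:3  {1,3,4,5,6,7,8,9}:84  {2,3,4,5,6,7,8,9}:24
  start at 0(b): 108
  start at 1(e): 27
sum over floor = 135

135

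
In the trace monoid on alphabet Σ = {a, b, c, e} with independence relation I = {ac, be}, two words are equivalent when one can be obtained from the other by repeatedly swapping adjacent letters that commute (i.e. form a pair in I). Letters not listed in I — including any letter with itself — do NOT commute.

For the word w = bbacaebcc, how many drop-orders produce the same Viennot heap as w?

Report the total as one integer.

#0=b has no predecessor
#1=b depends on [0:b]
#2=a depends on [1:b]
#3=c depends on [1:b]
#4=a depends on [2:a]
#5=e depends on [3:c, 4:a]
#6=b depends on [3:c, 4:a]
#7=c depends on [5:e, 6:b]
#8=c depends on [7:c]
sources: [0:b]
N(rest) = Σ N(rest − s) over sources s of rest; N(one piece) = 1:
  size 1 → [8]=1
  size 2 → [7,8]=1
  size 3 → [5,7,8]=1  [6,7,8]=1
  size 4 → [5,6,7,8]=2
  size 5 → [3,5,6,7,8]=2  [4,5,6,7,8]=2
  size 6 → [2,4,5,6,7,8]=2  [3,4,5,6,7,8]=4
  size 7 → [2,3,4,5,6,7,8]=6
  first=0(b) contributes 6

6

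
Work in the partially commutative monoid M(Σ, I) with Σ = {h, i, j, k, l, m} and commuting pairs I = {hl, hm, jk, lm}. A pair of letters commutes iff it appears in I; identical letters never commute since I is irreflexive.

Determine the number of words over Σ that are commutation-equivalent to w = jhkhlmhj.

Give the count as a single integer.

12

0(j) covers ∅
1(h) covers 0:j
2(k) covers 1:h
3(h) covers 2:k
4(l) covers 2:k
5(m) covers 2:k
6(h) covers 3:h
7(j) covers 4:l, 5:m, 6:h
floor of heap: 0:j
completions by unplaced set U, small U first (add the entries for U minus each lowest piece of U):
  |U|=1: {7}:1
  |U|=2: {4,7}:1  {5,7}:1  {6,7}:1
  |U|=3: {3,6,7}:1  {4,5,7}:2  {4,6,7}:2  {5,6,7}:2
  |U|=4: {3,4,6,7}:3  {3,5,6,7}:3  {4,5,6,7}:6
  |U|=5: {3,4,5,6,7}:12
  |U|=6: {2,3,4,5,6,7}:12
  start at 0(j): 12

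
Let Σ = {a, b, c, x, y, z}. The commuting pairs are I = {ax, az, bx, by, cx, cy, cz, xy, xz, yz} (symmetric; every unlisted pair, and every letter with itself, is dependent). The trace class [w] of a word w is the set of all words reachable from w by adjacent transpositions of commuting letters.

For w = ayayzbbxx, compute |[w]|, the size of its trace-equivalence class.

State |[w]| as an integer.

468

drop 0:a onto floor
drop 1:y onto {0:a}
drop 2:a onto {1:y}
drop 3:y onto {2:a}
drop 4:z onto floor
drop 5:b onto {2:a, 4:z}
drop 6:b onto {5:b}
drop 7:x onto floor
drop 8:x onto {7:x}
ground layer = {0:a, 4:z, 7:x}
drop-orders for the pieces not yet dropped (sum over which currently-grounded one goes next):
  1 to go: {3} 1  {6} 1  {8} 1
  2 to go: {3,6} 2  {3,8} 2  {5,6} 1  {6,8} 2  {7,8} 1
  3 to go: {3,5,6} 3  {3,6,8} 6  {3,7,8} 3  {4,5,6} 1  {5,6,8} 3  {6,7,8} 3
  4 to go: {2,3,5,6} 3  {3,4,5,6} 4  {3,5,6,8} 12  {3,6,7,8} 12  {4,5,6,8} 4  {5,6,7,8} 6
  5 to go: {1,2,3,5,6} 3  {2,3,4,5,6} 7  {2,3,5,6,8} 15  {3,4,5,6,8} 20  {3,5,6,7,8} 30  {4,5,6,7,8} 10
  6 to go: {0,1,2,3,5,6} 3  {1,2,3,4,5,6} 10  {1,2,3,5,6,8} 18  {2,3,4,5,6,8} 42  {2,3,5,6,7,8} 45  {3,4,5,6,7,8} 60
  7 to go: {0,1,2,3,4,5,6} 13  {0,1,2,3,5,6,8} 21  {1,2,3,4,5,6,8} 70  {1,2,3,5,6,7,8} 63  {2,3,4,5,6,7,8} 147
  if 0:a drops first: 280 orders
  if 4:z drops first: 84 orders
  if 7:x drops first: 104 orders
heap linearizations: 468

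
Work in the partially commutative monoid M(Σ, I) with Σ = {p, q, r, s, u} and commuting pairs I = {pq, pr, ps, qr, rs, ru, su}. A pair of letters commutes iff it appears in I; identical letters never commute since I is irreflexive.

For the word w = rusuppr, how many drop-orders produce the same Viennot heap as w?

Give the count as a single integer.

105

piece 0:r — minimal
piece 1:u — minimal
piece 2:s — minimal
piece 3:u rests on {1:u}
piece 4:p rests on {3:u}
piece 5:p rests on {4:p}
piece 6:r rests on {0:r}
minimal pieces: {0:r, 1:u, 2:s}
ways to finish when only these pieces remain (= sum over removing one remaining piece with nothing left below it):
  1 left: {2}→1  {5}→1  {6}→1
  2 left: {0,6}→1  {2,5}→2  {2,6}→2  {4,5}→1  {5,6}→2
  3 left: {0,2,6}→3  {0,5,6}→3  {2,4,5}→3  {2,5,6}→6  {3,4,5}→1  {4,5,6}→3
  4 left: {0,2,5,6}→12  {0,4,5,6}→6  {1,3,4,5}→1  {2,3,4,5}→4  {2,4,5,6}→12  {3,4,5,6}→4
  5 left: {0,2,4,5,6}→30  {0,3,4,5,6}→10  {1,2,3,4,5}→5  {1,3,4,5,6}→5  {2,3,4,5,6}→20
  placing 0:r first → 30 extensions
  placing 1:u first → 60 extensions
  placing 2:s first → 15 extensions
total linear extensions = 105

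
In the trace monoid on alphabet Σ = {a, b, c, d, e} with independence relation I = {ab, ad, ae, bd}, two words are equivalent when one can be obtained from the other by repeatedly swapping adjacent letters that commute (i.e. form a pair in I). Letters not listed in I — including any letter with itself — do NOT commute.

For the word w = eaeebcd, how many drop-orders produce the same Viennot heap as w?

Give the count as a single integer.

#0=e has no predecessor
#1=a has no predecessor
#2=e depends on [0:e]
#3=e depends on [2:e]
#4=b depends on [3:e]
#5=c depends on [1:a, 4:b]
#6=d depends on [5:c]
sources: [0:e, 1:a]
N(rest) = Σ N(rest − s) over sources s of rest; N(one piece) = 1:
  size 1 → [6]=1
  size 2 → [5,6]=1
  size 3 → [1,5,6]=1  [4,5,6]=1
  size 4 → [1,4,5,6]=2  [3,4,5,6]=1
  size 5 → [1,3,4,5,6]=3  [2,3,4,5,6]=1
  first=0(e) contributes 4
  first=1(a) contributes 1
|[w]| = 5

5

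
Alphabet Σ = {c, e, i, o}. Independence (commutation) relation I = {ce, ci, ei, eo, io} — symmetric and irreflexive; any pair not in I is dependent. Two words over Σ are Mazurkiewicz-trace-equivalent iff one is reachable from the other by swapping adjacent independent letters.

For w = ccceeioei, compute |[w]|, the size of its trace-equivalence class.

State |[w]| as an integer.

1260

#0=c has no predecessor
#1=c depends on [0:c]
#2=c depends on [1:c]
#3=e has no predecessor
#4=e depends on [3:e]
#5=i has no predecessor
#6=o depends on [2:c]
#7=e depends on [4:e]
#8=i depends on [5:i]
sources: [0:c, 3:e, 5:i]
N(rest) = Σ N(rest − s) over sources s of rest; N(one piece) = 1:
  size 1 → [6]=1  [7]=1  [8]=1
  size 2 → [2,6]=1  [4,7]=1  [5,8]=1  [6,7]=2  [6,8]=2  [7,8]=2
  size 3 → [1,2,6]=1  [2,6,7]=3  [2,6,8]=3  [3,4,7]=1  [4,6,7]=3  [4,7,8]=3  [5,6,8]=3  [5,7,8]=3  [6,7,8]=6
  size 4 → [0,1,2,6]=1  [1,2,6,7]=4  [1,2,6,8]=4  [2,4,6,7]=6  [2,5,6,8]=6  [2,6,7,8]=12  [3,4,6,7]=4  [3,4,7,8]=4  [4,5,7,8]=6  [4,6,7,8]=12  [5,6,7,8]=12
  size 5 → [0,1,2,6,7]=5  [0,1,2,6,8]=5  [1,2,4,6,7]=10  [1,2,5,6,8]=10  [1,2,6,7,8]=20  [2,3,4,6,7]=10  [2,4,6,7,8]=30  [2,5,6,7,8]=30  [3,4,5,7,8]=10  [3,4,6,7,8]=20  [4,5,6,7,8]=30
  size 6 → [0,1,2,4,6,7]=15  [0,1,2,5,6,8]=15  [0,1,2,6,7,8]=30  [1,2,3,4,6,7]=20  [1,2,4,6,7,8]=60  [1,2,5,6,7,8]=60  [2,3,4,6,7,8]=60  [2,4,5,6,7,8]=90  [3,4,5,6,7,8]=60
  size 7 → [0,1,2,3,4,6,7]=35  [0,1,2,4,6,7,8]=105  [0,1,2,5,6,7,8]=105  [1,2,3,4,6,7,8]=140  [1,2,4,5,6,7,8]=210  [2,3,4,5,6,7,8]=210
  first=0(c) contributes 560
  first=3(e) contributes 420
  first=5(i) contributes 280
|[w]| = 1260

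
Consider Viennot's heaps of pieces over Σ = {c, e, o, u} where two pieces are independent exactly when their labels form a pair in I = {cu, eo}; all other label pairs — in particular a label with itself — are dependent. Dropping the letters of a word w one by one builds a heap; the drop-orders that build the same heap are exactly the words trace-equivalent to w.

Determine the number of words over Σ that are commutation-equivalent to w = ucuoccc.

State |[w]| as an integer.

3

#0=u has no predecessor
#1=c has no predecessor
#2=u depends on [0:u]
#3=o depends on [1:c, 2:u]
#4=c depends on [3:o]
#5=c depends on [4:c]
#6=c depends on [5:c]
sources: [0:u, 1:c]
N(rest) = Σ N(rest − s) over sources s of rest; N(one piece) = 1:
  size 1 → [6]=1
  size 2 → [5,6]=1
  size 3 → [4,5,6]=1
  size 4 → [3,4,5,6]=1
  size 5 → [1,3,4,5,6]=1  [2,3,4,5,6]=1
  first=0(u) contributes 2
  first=1(c) contributes 1
|[w]| = 3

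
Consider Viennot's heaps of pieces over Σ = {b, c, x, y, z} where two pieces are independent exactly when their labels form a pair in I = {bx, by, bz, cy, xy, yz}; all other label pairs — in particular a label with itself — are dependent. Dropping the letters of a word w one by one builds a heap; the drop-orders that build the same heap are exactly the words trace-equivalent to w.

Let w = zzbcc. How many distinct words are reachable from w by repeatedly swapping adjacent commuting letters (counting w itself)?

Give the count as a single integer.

3

drop 0:z onto floor
drop 1:z onto {0:z}
drop 2:b onto floor
drop 3:c onto {1:z, 2:b}
drop 4:c onto {3:c}
ground layer = {0:z, 2:b}
drop-orders for the pieces not yet dropped (sum over which currently-grounded one goes next):
  1 to go: {4} 1
  2 to go: {3,4} 1
  3 to go: {1,3,4} 1  {2,3,4} 1
  if 0:z drops first: 2 orders
  if 2:b drops first: 1 orders
heap linearizations: 3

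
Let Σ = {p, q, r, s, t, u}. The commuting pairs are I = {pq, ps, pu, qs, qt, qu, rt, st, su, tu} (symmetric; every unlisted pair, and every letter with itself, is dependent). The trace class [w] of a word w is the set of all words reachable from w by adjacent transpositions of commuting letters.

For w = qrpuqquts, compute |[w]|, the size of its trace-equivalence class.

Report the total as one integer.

drop 0:q onto floor
drop 1:r onto {0:q}
drop 2:p onto {1:r}
drop 3:u onto {1:r}
drop 4:q onto {1:r}
drop 5:q onto {4:q}
drop 6:u onto {3:u}
drop 7:t onto {2:p}
drop 8:s onto {1:r}
ground layer = {0:q}
drop-orders for the pieces not yet dropped (sum over which currently-grounded one goes next):
  1 to go: {5} 1  {6} 1  {7} 1  {8} 1
  2 to go: {2,7} 1  {3,6} 1  {4,5} 1  {5,6} 2  {5,7} 2  {5,8} 2  {6,7} 2  {6,8} 2  {7,8} 2
  3 to go: {2,5,7} 3  {2,6,7} 3  {2,7,8} 3  {3,5,6} 3  {3,6,7} 3  {3,6,8} 3  {4,5,6} 3  {4,5,7} 3  {4,5,8} 3  {5,6,7} 6  {5,6,8} 6  {5,7,8} 6  {6,7,8} 6
  4 to go: {2,3,6,7} 6  {2,4,5,7} 6  {2,5,6,7} 12  {2,5,7,8} 12  {2,6,7,8} 12  {3,4,5,6} 6  {3,5,6,7} 12  {3,5,6,8} 12  {3,6,7,8} 12  {4,5,6,7} 12  {4,5,6,8} 12  {4,5,7,8} 12  {5,6,7,8} 24
  5 to go: {2,3,5,6,7} 30  {2,3,6,7,8} 30  {2,4,5,6,7} 30  {2,4,5,7,8} 30  {2,5,6,7,8} 60  {3,4,5,6,7} 30  {3,4,5,6,8} 30  {3,5,6,7,8} 60  {4,5,6,7,8} 60
  6 to go: {2,3,4,5,6,7} 90  {2,3,5,6,7,8} 180  {2,4,5,6,7,8} 180  {3,4,5,6,7,8} 180
  7 to go: {2,3,4,5,6,7,8} 630
  if 0:q drops first: 630 orders

630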